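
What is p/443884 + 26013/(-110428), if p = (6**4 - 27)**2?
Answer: 10392636876/3063576397 ≈ 3.3923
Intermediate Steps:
p = 1610361 (p = (1296 - 27)**2 = 1269**2 = 1610361)
p/443884 + 26013/(-110428) = 1610361/443884 + 26013/(-110428) = 1610361*(1/443884) + 26013*(-1/110428) = 1610361/443884 - 26013/110428 = 10392636876/3063576397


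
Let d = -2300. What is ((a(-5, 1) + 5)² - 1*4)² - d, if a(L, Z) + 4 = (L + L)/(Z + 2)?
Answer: 186469/81 ≈ 2302.1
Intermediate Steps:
a(L, Z) = -4 + 2*L/(2 + Z) (a(L, Z) = -4 + (L + L)/(Z + 2) = -4 + (2*L)/(2 + Z) = -4 + 2*L/(2 + Z))
((a(-5, 1) + 5)² - 1*4)² - d = ((2*(-4 - 5 - 2*1)/(2 + 1) + 5)² - 1*4)² - 1*(-2300) = ((2*(-4 - 5 - 2)/3 + 5)² - 4)² + 2300 = ((2*(⅓)*(-11) + 5)² - 4)² + 2300 = ((-22/3 + 5)² - 4)² + 2300 = ((-7/3)² - 4)² + 2300 = (49/9 - 4)² + 2300 = (13/9)² + 2300 = 169/81 + 2300 = 186469/81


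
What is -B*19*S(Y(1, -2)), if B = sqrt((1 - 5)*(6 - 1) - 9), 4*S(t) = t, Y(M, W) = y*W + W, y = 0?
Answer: 19*I*sqrt(29)/2 ≈ 51.159*I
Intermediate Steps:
Y(M, W) = W (Y(M, W) = 0*W + W = 0 + W = W)
S(t) = t/4
B = I*sqrt(29) (B = sqrt(-4*5 - 9) = sqrt(-20 - 9) = sqrt(-29) = I*sqrt(29) ≈ 5.3852*I)
-B*19*S(Y(1, -2)) = -(I*sqrt(29))*19*(1/4)*(-2) = -19*I*sqrt(29)*(-1)/2 = -(-19)*I*sqrt(29)/2 = 19*I*sqrt(29)/2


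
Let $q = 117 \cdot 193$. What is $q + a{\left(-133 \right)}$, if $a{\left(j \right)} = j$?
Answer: $22448$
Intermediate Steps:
$q = 22581$
$q + a{\left(-133 \right)} = 22581 - 133 = 22448$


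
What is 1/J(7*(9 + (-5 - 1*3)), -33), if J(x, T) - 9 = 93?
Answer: 1/102 ≈ 0.0098039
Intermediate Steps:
J(x, T) = 102 (J(x, T) = 9 + 93 = 102)
1/J(7*(9 + (-5 - 1*3)), -33) = 1/102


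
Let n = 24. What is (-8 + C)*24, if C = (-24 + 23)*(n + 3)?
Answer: -840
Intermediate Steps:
C = -27 (C = (-24 + 23)*(24 + 3) = -1*27 = -27)
(-8 + C)*24 = (-8 - 27)*24 = -35*24 = -840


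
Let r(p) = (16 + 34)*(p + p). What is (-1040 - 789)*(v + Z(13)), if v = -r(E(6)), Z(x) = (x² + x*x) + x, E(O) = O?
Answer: 455421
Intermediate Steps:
r(p) = 100*p (r(p) = 50*(2*p) = 100*p)
Z(x) = x + 2*x² (Z(x) = (x² + x²) + x = 2*x² + x = x + 2*x²)
v = -600 (v = -100*6 = -1*600 = -600)
(-1040 - 789)*(v + Z(13)) = (-1040 - 789)*(-600 + 13*(1 + 2*13)) = -1829*(-600 + 13*(1 + 26)) = -1829*(-600 + 13*27) = -1829*(-600 + 351) = -1829*(-249) = 455421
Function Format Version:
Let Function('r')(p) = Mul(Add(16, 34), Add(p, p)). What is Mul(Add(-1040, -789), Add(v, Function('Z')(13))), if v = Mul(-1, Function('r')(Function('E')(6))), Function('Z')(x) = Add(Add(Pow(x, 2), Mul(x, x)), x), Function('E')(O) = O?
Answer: 455421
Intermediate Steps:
Function('r')(p) = Mul(100, p) (Function('r')(p) = Mul(50, Mul(2, p)) = Mul(100, p))
Function('Z')(x) = Add(x, Mul(2, Pow(x, 2))) (Function('Z')(x) = Add(Add(Pow(x, 2), Pow(x, 2)), x) = Add(Mul(2, Pow(x, 2)), x) = Add(x, Mul(2, Pow(x, 2))))
v = -600 (v = Mul(-1, Mul(100, 6)) = Mul(-1, 600) = -600)
Mul(Add(-1040, -789), Add(v, Function('Z')(13))) = Mul(Add(-1040, -789), Add(-600, Mul(13, Add(1, Mul(2, 13))))) = Mul(-1829, Add(-600, Mul(13, Add(1, 26)))) = Mul(-1829, Add(-600, Mul(13, 27))) = Mul(-1829, Add(-600, 351)) = Mul(-1829, -249) = 455421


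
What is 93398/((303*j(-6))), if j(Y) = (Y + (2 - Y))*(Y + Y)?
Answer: -46699/3636 ≈ -12.844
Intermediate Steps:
j(Y) = 4*Y (j(Y) = 2*(2*Y) = 4*Y)
93398/((303*j(-6))) = 93398/((303*(4*(-6)))) = 93398/((303*(-24))) = 93398/(-7272) = 93398*(-1/7272) = -46699/3636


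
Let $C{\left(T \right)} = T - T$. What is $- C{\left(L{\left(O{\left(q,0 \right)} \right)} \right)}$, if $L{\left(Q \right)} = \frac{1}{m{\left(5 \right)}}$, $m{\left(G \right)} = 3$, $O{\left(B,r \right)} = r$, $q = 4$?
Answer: $0$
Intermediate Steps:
$L{\left(Q \right)} = \frac{1}{3}$
$C{\left(T \right)} = 0$
$- C{\left(L{\left(O{\left(q,0 \right)} \right)} \right)} = \left(-1\right) 0 = 0$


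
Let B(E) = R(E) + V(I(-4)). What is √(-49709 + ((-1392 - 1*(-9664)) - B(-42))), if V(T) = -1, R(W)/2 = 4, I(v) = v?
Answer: 2*I*√10361 ≈ 203.58*I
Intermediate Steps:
R(W) = 8 (R(W) = 2*4 = 8)
B(E) = 7 (B(E) = 8 - 1 = 7)
√(-49709 + ((-1392 - 1*(-9664)) - B(-42))) = √(-49709 + ((-1392 - 1*(-9664)) - 1*7)) = √(-49709 + ((-1392 + 9664) - 7)) = √(-49709 + (8272 - 7)) = √(-49709 + 8265) = √(-41444) = 2*I*√10361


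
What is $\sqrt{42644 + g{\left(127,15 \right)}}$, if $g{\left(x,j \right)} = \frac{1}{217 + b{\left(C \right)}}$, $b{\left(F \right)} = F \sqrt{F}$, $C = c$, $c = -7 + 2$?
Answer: $\sqrt{\frac{9253749 - 213220 i \sqrt{5}}{217 - 5 i \sqrt{5}}} \approx 206.5 + 5.0 \cdot 10^{-7} i$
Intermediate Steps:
$c = -5$
$C = -5$
$b{\left(F \right)} = F^{\frac{3}{2}}$
$g{\left(x,j \right)} = \frac{1}{217 - 5 i \sqrt{5}}$ ($g{\left(x,j \right)} = \frac{1}{217 + \left(-5\right)^{\frac{3}{2}}} = \frac{1}{217 - 5 i \sqrt{5}}$)
$\sqrt{42644 + g{\left(127,15 \right)}} = \sqrt{42644 + \left(\frac{217}{47214} + \frac{5 i \sqrt{5}}{47214}\right)} = \sqrt{\frac{2013394033}{47214} + \frac{5 i \sqrt{5}}{47214}}$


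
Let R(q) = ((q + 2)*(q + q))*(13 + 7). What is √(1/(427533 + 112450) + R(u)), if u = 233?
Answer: √638622108561507783/539983 ≈ 1479.9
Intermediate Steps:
R(q) = 40*q*(2 + q) (R(q) = ((2 + q)*(2*q))*20 = (2*q*(2 + q))*20 = 40*q*(2 + q))
√(1/(427533 + 112450) + R(u)) = √(1/(427533 + 112450) + 40*233*(2 + 233)) = √(1/539983 + 40*233*235) = √(1/539983 + 2190200) = √(1182670766601/539983) = √638622108561507783/539983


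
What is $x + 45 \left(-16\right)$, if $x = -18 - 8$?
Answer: $-746$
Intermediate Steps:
$x = -26$
$x + 45 \left(-16\right) = -26 + 45 \left(-16\right) = -26 - 720 = -746$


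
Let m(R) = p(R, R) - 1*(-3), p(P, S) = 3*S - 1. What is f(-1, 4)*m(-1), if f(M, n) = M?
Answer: 1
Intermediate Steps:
p(P, S) = -1 + 3*S
m(R) = 2 + 3*R (m(R) = (-1 + 3*R) - 1*(-3) = (-1 + 3*R) + 3 = 2 + 3*R)
f(-1, 4)*m(-1) = -(2 + 3*(-1)) = -(2 - 3) = -1*(-1) = 1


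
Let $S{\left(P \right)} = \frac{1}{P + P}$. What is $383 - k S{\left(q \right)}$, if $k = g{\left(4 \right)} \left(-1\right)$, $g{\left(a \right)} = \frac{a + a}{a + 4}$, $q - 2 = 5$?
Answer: $\frac{5363}{14} \approx 383.07$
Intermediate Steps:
$q = 7$ ($q = 2 + 5 = 7$)
$g{\left(a \right)} = \frac{2 a}{4 + a}$
$S{\left(P \right)} = \frac{1}{2 P}$
$k = -1$ ($k = 2 \cdot 4 \frac{1}{4 + 4} \left(-1\right) = 2 \cdot 4 \cdot \frac{1}{8} \left(-1\right) = 1 \left(-1\right) = -1$)
$383 - k S{\left(q \right)} = 383 - - \frac{1}{2 \cdot 7} = 383 - \left(-1\right) \frac{1}{14} = 383 - - \frac{1}{14} = 383 + \frac{1}{14} = \frac{5363}{14}$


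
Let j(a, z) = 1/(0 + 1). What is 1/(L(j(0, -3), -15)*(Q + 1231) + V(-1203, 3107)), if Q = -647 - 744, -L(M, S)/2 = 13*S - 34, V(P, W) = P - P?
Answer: -1/73280 ≈ -1.3646e-5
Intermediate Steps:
j(a, z) = 1 (j(a, z) = 1/1 = 1)
V(P, W) = 0
L(M, S) = 68 - 26*S (L(M, S) = -2*(13*S - 34) = -2*(-34 + 13*S) = 68 - 26*S)
Q = -1391
1/(L(j(0, -3), -15)*(Q + 1231) + V(-1203, 3107)) = 1/((68 - 26*(-15))*(-1391 + 1231) + 0) = 1/((68 + 390)*(-160) + 0) = 1/(458*(-160) + 0) = 1/(-73280 + 0) = 1/(-73280) = -1/73280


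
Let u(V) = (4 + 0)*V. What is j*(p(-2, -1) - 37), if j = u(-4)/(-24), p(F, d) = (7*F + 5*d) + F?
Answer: -116/3 ≈ -38.667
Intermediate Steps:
p(F, d) = 5*d + 8*F (p(F, d) = (5*d + 7*F) + F = 5*d + 8*F)
u(V) = 4*V
j = ⅔ (j = (4*(-4))/(-24) = -16*(-1/24) = ⅔ ≈ 0.66667)
j*(p(-2, -1) - 37) = 2*((5*(-1) + 8*(-2)) - 37)/3 = 2*((-5 - 16) - 37)/3 = 2*(-21 - 37)/3 = (⅔)*(-58) = -116/3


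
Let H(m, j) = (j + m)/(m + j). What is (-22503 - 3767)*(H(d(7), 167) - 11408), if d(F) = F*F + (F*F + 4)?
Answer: 299661890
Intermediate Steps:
d(F) = 4 + 2*F² (d(F) = F² + (F² + 4) = F² + (4 + F²) = 4 + 2*F²)
H(m, j) = 1 (H(m, j) = (j + m)/(j + m) = 1)
(-22503 - 3767)*(H(d(7), 167) - 11408) = (-22503 - 3767)*(1 - 11408) = -26270*(-11407) = 299661890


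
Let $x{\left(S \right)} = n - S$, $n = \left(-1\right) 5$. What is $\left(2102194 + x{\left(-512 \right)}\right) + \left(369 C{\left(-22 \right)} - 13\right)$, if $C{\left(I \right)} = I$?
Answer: $2094570$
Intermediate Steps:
$n = -5$
$x{\left(S \right)} = -5 - S$
$\left(2102194 + x{\left(-512 \right)}\right) + \left(369 C{\left(-22 \right)} - 13\right) = \left(2102194 - -507\right) + \left(369 \left(-22\right) - 13\right) = \left(2102194 + \left(-5 + 512\right)\right) - 8131 = \left(2102194 + 507\right) - 8131 = 2102701 - 8131 = 2094570$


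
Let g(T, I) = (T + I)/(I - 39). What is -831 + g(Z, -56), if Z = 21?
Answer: -15782/19 ≈ -830.63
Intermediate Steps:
g(T, I) = (I + T)/(-39 + I)
-831 + g(Z, -56) = -831 + (-56 + 21)/(-39 - 56) = -831 - 35/(-95) = -831 - 1/95*(-35) = -831 + 7/19 = -15782/19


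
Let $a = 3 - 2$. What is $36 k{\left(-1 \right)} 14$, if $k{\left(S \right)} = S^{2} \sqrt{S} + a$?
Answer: $504 + 504 i \approx 504.0 + 504.0 i$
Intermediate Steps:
$a = 1$ ($a = 3 - 2 = 1$)
$k{\left(S \right)} = 1 + S^{\frac{5}{2}}$ ($k{\left(S \right)} = S^{2} \sqrt{S} + 1 = S^{\frac{5}{2}} + 1 = 1 + S^{\frac{5}{2}}$)
$36 k{\left(-1 \right)} 14 = 36 \left(1 + \left(-1\right)^{\frac{5}{2}}\right) 14 = 36 \left(1 + i\right) 14 = \left(36 + 36 i\right) 14 = 504 + 504 i$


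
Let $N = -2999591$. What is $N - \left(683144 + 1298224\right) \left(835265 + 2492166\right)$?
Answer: $-6592868305199$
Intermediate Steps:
$N - \left(683144 + 1298224\right) \left(835265 + 2492166\right) = -2999591 - \left(683144 + 1298224\right) \left(835265 + 2492166\right) = -2999591 - 1981368 \cdot 3327431 = -2999591 - 6592865305608 = -6592868305199$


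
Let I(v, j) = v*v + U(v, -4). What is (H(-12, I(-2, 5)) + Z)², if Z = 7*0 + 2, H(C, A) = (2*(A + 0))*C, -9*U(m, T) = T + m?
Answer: 12100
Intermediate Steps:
U(m, T) = -T/9 - m/9 (U(m, T) = -(T + m)/9 = -T/9 - m/9)
I(v, j) = 4/9 + v² - v/9 (I(v, j) = v*v + (-⅑*(-4) - v/9) = v² + (4/9 - v/9) = 4/9 + v² - v/9)
H(C, A) = 2*A*C (H(C, A) = (2*A)*C = 2*A*C)
Z = 2 (Z = 0 + 2 = 2)
(H(-12, I(-2, 5)) + Z)² = (2*(4/9 + (-2)² - ⅑*(-2))*(-12) + 2)² = (2*(4/9 + 4 + 2/9)*(-12) + 2)² = (2*(14/3)*(-12) + 2)² = (-112 + 2)² = (-110)² = 12100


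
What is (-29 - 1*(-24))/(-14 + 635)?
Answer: -5/621 ≈ -0.0080515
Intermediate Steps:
(-29 - 1*(-24))/(-14 + 635) = (-29 + 24)/621 = -5*1/621 = -5/621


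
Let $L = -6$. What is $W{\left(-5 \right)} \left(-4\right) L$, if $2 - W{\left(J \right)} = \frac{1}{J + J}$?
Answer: $\frac{252}{5} \approx 50.4$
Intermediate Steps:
$W{\left(J \right)} = 2 - \frac{1}{2 J}$ ($W{\left(J \right)} = 2 - \frac{1}{J + J} = 2 - \frac{1}{2 J}$)
$W{\left(-5 \right)} \left(-4\right) L = \left(2 - \frac{1}{2 \left(-5\right)}\right) \left(-4\right) \left(-6\right) = \left(2 - - \frac{1}{10}\right) \left(-4\right) \left(-6\right) = \left(2 + \frac{1}{10}\right) \left(-4\right) \left(-6\right) = \frac{21}{10} \left(-4\right) \left(-6\right) = \left(- \frac{42}{5}\right) \left(-6\right) = \frac{252}{5}$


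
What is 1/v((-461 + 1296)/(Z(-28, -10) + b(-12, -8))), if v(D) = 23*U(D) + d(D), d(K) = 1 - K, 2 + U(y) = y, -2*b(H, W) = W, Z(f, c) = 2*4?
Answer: 6/8915 ≈ 0.00067302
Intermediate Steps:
Z(f, c) = 8
b(H, W) = -W/2
U(y) = -2 + y
v(D) = -45 + 22*D (v(D) = 23*(-2 + D) + (1 - D) = (-46 + 23*D) + (1 - D) = -45 + 22*D)
1/v((-461 + 1296)/(Z(-28, -10) + b(-12, -8))) = 1/(-45 + 22*((-461 + 1296)/(8 - ½*(-8)))) = 1/(-45 + 22*(835/(8 + 4))) = 1/(-45 + 22*(835/12)) = 1/(-45 + 9185/6) = 1/(8915/6) = 6/8915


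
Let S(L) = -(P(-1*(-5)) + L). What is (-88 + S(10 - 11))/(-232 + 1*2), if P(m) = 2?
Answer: 89/230 ≈ 0.38696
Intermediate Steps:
S(L) = -2 - L (S(L) = -(2 + L) = -2 - L)
(-88 + S(10 - 11))/(-232 + 1*2) = (-88 + (-2 - (10 - 11)))/(-232 + 1*2) = (-88 + (-2 - 1*(-1)))/(-232 + 2) = (-88 + (-2 + 1))/(-230) = (-88 - 1)*(-1/230) = -89*(-1/230) = 89/230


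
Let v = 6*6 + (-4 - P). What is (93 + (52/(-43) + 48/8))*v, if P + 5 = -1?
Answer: 159790/43 ≈ 3716.0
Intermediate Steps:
P = -6 (P = -5 - 1 = -6)
v = 38 (v = 6*6 + (-4 - 1*(-6)) = 36 + (-4 + 6) = 36 + 2 = 38)
(93 + (52/(-43) + 48/8))*v = (93 + (52/(-43) + 48/8))*38 = (93 + (52*(-1/43) + 48*(1/8)))*38 = (93 + (-52/43 + 6))*38 = (93 + 206/43)*38 = (4205/43)*38 = 159790/43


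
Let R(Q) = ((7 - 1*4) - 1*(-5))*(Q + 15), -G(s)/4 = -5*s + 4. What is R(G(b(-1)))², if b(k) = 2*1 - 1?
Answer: 23104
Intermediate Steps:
b(k) = 1 (b(k) = 2 - 1 = 1)
G(s) = -16 + 20*s (G(s) = -4*(-5*s + 4) = -4*(4 - 5*s) = -16 + 20*s)
R(Q) = 120 + 8*Q (R(Q) = ((7 - 4) + 5)*(15 + Q) = (3 + 5)*(15 + Q) = 8*(15 + Q) = 120 + 8*Q)
R(G(b(-1)))² = (120 + 8*(-16 + 20*1))² = (120 + 8*(-16 + 20))² = (120 + 8*4)² = (120 + 32)² = 152² = 23104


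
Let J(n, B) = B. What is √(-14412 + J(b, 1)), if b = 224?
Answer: I*√14411 ≈ 120.05*I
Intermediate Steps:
√(-14412 + J(b, 1)) = √(-14412 + 1) = √(-14411) = I*√14411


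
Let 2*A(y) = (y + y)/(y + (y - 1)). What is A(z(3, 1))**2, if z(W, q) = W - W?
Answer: 0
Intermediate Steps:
z(W, q) = 0
A(y) = y/(-1 + 2*y) (A(y) = ((y + y)/(y + (y - 1)))/2 = ((2*y)/(y + (-1 + y)))/2 = ((2*y)/(-1 + 2*y))/2 = (2*y/(-1 + 2*y))/2 = y/(-1 + 2*y))
A(z(3, 1))**2 = (0/(-1 + 2*0))**2 = (0/(-1 + 0))**2 = (0/(-1))**2 = (0*(-1))**2 = 0**2 = 0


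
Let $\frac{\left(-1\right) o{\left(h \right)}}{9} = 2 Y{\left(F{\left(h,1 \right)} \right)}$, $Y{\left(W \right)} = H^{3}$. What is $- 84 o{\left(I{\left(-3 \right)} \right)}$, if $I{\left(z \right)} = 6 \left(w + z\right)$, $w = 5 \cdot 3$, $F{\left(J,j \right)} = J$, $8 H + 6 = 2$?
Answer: $-189$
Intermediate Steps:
$H = - \frac{1}{2}$ ($H = - \frac{3}{4} + \frac{1}{8} \cdot 2 = - \frac{3}{4} + \frac{1}{4} = - \frac{1}{2} \approx -0.5$)
$w = 15$
$Y{\left(W \right)} = - \frac{1}{8}$ ($Y{\left(W \right)} = \left(- \frac{1}{2}\right)^{3} = - \frac{1}{8}$)
$I{\left(z \right)} = 90 + 6 z$ ($I{\left(z \right)} = 6 \left(15 + z\right) = 90 + 6 z$)
$o{\left(h \right)} = \frac{9}{4}$ ($o{\left(h \right)} = - 9 \cdot 2 \left(- \frac{1}{8}\right) = \left(-9\right) \left(- \frac{1}{4}\right) = \frac{9}{4}$)
$- 84 o{\left(I{\left(-3 \right)} \right)} = \left(-84\right) \frac{9}{4} = -189$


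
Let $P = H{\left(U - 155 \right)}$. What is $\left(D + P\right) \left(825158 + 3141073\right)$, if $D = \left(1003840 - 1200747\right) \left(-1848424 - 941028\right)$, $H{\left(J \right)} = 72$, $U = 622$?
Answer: $2178502450559159316$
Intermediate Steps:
$P = 72$
$D = 549262624964$ ($D = \left(-196907\right) \left(-2789452\right) = 549262624964$)
$\left(D + P\right) \left(825158 + 3141073\right) = \left(549262624964 + 72\right) \left(825158 + 3141073\right) = 549262625036 \cdot 3966231 = 2178502450559159316$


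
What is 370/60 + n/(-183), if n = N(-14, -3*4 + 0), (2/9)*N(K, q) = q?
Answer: 2365/366 ≈ 6.4617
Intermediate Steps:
N(K, q) = 9*q/2
n = -54 (n = 9*(-3*4 + 0)/2 = 9*(-12 + 0)/2 = (9/2)*(-12) = -54)
370/60 + n/(-183) = 370/60 - 54/(-183) = 370*(1/60) - 54*(-1/183) = 37/6 + 18/61 = 2365/366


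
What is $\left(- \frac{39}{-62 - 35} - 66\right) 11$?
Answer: $- \frac{69993}{97} \approx -721.58$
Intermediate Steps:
$\left(- \frac{39}{-62 - 35} - 66\right) 11 = \left(- \frac{39}{-97} - 66\right) 11 = \left(\left(-39\right) \left(- \frac{1}{97}\right) - 66\right) 11 = \left(\frac{39}{97} - 66\right) 11 = \left(- \frac{6363}{97}\right) 11 = - \frac{69993}{97}$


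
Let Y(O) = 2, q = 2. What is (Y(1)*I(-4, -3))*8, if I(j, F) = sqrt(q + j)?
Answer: 16*I*sqrt(2) ≈ 22.627*I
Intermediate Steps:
I(j, F) = sqrt(2 + j)
(Y(1)*I(-4, -3))*8 = (2*sqrt(2 - 4))*8 = (2*sqrt(-2))*8 = (2*(I*sqrt(2)))*8 = (2*I*sqrt(2))*8 = 16*I*sqrt(2)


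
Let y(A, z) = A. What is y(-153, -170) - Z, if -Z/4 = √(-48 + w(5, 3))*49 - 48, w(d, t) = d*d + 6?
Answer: -345 + 196*I*√17 ≈ -345.0 + 808.13*I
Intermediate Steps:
w(d, t) = 6 + d² (w(d, t) = d² + 6 = 6 + d²)
Z = 192 - 196*I*√17 (Z = -4*(√(-48 + (6 + 5²))*49 - 48) = -4*(√(-48 + (6 + 25))*49 - 48) = -4*(√(-48 + 31)*49 - 48) = -4*(√(-17)*49 - 48) = -4*((I*√17)*49 - 48) = -4*(49*I*√17 - 48) = -4*(-48 + 49*I*√17) = 192 - 196*I*√17 ≈ 192.0 - 808.13*I)
y(-153, -170) - Z = -153 - (192 - 196*I*√17) = -153 + (-192 + 196*I*√17) = -345 + 196*I*√17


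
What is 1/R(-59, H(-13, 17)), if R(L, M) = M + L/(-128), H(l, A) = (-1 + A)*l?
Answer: -128/26565 ≈ -0.0048184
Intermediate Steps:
H(l, A) = l*(-1 + A)
R(L, M) = M - L/128 (R(L, M) = M + L*(-1/128) = M - L/128)
1/R(-59, H(-13, 17)) = 1/(-13*(-1 + 17) - 1/128*(-59)) = 1/(-13*16 + 59/128) = 1/(-208 + 59/128) = 1/(-26565/128) = -128/26565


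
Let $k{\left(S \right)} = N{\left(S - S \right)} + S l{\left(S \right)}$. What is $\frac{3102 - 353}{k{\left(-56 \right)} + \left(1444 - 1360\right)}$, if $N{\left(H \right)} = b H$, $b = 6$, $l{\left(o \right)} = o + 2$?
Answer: $\frac{2749}{3108} \approx 0.88449$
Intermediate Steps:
$l{\left(o \right)} = 2 + o$
$N{\left(H \right)} = 6 H$
$k{\left(S \right)} = S \left(2 + S\right)$ ($k{\left(S \right)} = 6 \left(S - S\right) + S \left(2 + S\right) = 6 \cdot 0 + S \left(2 + S\right) = 0 + S \left(2 + S\right) = S \left(2 + S\right)$)
$\frac{3102 - 353}{k{\left(-56 \right)} + \left(1444 - 1360\right)} = \frac{3102 - 353}{- 56 \left(2 - 56\right) + \left(1444 - 1360\right)} = \frac{2749}{\left(-56\right) \left(-54\right) + \left(1444 - 1360\right)} = \frac{2749}{3024 + 84} = \frac{2749}{3108}$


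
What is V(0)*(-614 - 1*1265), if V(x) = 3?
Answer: -5637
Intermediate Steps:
V(0)*(-614 - 1*1265) = 3*(-614 - 1*1265) = 3*(-614 - 1265) = 3*(-1879) = -5637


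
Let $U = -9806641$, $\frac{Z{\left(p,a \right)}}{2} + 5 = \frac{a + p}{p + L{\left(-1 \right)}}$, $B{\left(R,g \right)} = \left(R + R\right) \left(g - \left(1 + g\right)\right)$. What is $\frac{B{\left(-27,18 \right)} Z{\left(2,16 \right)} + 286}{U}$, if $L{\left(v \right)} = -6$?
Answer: $\frac{740}{9806641} \approx 7.5459 \cdot 10^{-5}$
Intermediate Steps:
$B{\left(R,g \right)} = - 2 R$ ($B{\left(R,g \right)} = 2 R \left(-1\right) = - 2 R$)
$Z{\left(p,a \right)} = -10 + \frac{2 \left(a + p\right)}{-6 + p}$ ($Z{\left(p,a \right)} = -10 + 2 \frac{a + p}{p - 6} = -10 + 2 \frac{a + p}{-6 + p} = -10 + \frac{2 \left(a + p\right)}{-6 + p}$)
$\frac{B{\left(-27,18 \right)} Z{\left(2,16 \right)} + 286}{U} = \frac{\left(-2\right) \left(-27\right) \frac{2 \left(30 + 16 - 8\right)}{-6 + 2} + 286}{-9806641} = \left(54 \frac{2 \left(30 + 16 - 8\right)}{-4} + 286\right) \left(- \frac{1}{9806641}\right) = \left(54 \cdot 2 \left(- \frac{1}{4}\right) 38 + 286\right) \left(- \frac{1}{9806641}\right) = \left(54 \left(-19\right) + 286\right) \left(- \frac{1}{9806641}\right) = \left(-1026 + 286\right) \left(- \frac{1}{9806641}\right) = \left(-740\right) \left(- \frac{1}{9806641}\right) = \frac{740}{9806641}$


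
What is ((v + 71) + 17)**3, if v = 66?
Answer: 3652264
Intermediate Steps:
((v + 71) + 17)**3 = ((66 + 71) + 17)**3 = (137 + 17)**3 = 154**3 = 3652264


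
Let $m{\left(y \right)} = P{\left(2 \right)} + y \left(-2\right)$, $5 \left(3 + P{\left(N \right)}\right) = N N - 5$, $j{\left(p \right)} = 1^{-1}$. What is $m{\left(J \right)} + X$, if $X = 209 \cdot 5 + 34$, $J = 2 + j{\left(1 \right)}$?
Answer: $\frac{5349}{5} \approx 1069.8$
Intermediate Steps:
$j{\left(p \right)} = 1$
$P{\left(N \right)} = -4 + \frac{N^{2}}{5}$ ($P{\left(N \right)} = -3 + \frac{N N - 5}{5} = -3 + \frac{N^{2} - 5}{5} = -3 + \frac{-5 + N^{2}}{5} = -3 + \left(-1 + \frac{N^{2}}{5}\right) = -4 + \frac{N^{2}}{5}$)
$J = 3$ ($J = 2 + 1 = 3$)
$m{\left(y \right)} = - \frac{16}{5} - 2 y$ ($m{\left(y \right)} = \left(-4 + \frac{2^{2}}{5}\right) + y \left(-2\right) = \left(-4 + \frac{1}{5} \cdot 4\right) - 2 y = \left(-4 + \frac{4}{5}\right) - 2 y = - \frac{16}{5} - 2 y$)
$X = 1079$ ($X = 1045 + 34 = 1079$)
$m{\left(J \right)} + X = \left(- \frac{16}{5} - 6\right) + 1079 = - \frac{46}{5} + 1079 = \frac{5349}{5}$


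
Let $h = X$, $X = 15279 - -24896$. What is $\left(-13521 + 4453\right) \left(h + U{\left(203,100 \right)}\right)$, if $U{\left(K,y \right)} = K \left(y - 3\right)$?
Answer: $-542864888$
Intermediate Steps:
$U{\left(K,y \right)} = K \left(-3 + y\right)$
$X = 40175$ ($X = 15279 + 24896 = 40175$)
$h = 40175$
$\left(-13521 + 4453\right) \left(h + U{\left(203,100 \right)}\right) = \left(-13521 + 4453\right) \left(40175 + 203 \left(-3 + 100\right)\right) = - 9068 \left(40175 + 203 \cdot 97\right) = - 9068 \left(40175 + 19691\right) = \left(-9068\right) 59866 = -542864888$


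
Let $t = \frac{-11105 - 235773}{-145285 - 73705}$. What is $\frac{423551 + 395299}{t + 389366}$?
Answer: $\frac{29886660250}{14211251203} \approx 2.103$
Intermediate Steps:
$t = \frac{123439}{109495}$ ($t = - \frac{246878}{-218990} = \left(-246878\right) \left(- \frac{1}{218990}\right) = \frac{123439}{109495} \approx 1.1273$)
$\frac{423551 + 395299}{t + 389366} = \frac{423551 + 395299}{\frac{123439}{109495} + 389366} = \frac{818850}{\frac{42633753609}{109495}} = 818850 \cdot \frac{109495}{42633753609} = \frac{29886660250}{14211251203}$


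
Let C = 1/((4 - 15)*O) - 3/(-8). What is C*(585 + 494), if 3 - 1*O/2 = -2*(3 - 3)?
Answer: 102505/264 ≈ 388.28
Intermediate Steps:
O = 6 (O = 6 - (-4)*(3 - 3) = 6 - (-4)*0 = 6 - 2*0 = 6 + 0 = 6)
C = 95/264 (C = 1/((4 - 15)*6) - 3/(-8) = (⅙)/(-11) - 3*(-⅛) = -1/11*⅙ + 3/8 = -1/66 + 3/8 = 95/264 ≈ 0.35985)
C*(585 + 494) = 95*(585 + 494)/264 = (95/264)*1079 = 102505/264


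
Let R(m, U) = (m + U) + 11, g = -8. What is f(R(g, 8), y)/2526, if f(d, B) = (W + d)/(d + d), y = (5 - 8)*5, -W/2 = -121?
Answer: 23/5052 ≈ 0.0045527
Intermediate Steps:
R(m, U) = 11 + U + m (R(m, U) = (U + m) + 11 = 11 + U + m)
W = 242 (W = -2*(-121) = 242)
y = -15 (y = -3*5 = -15)
f(d, B) = (242 + d)/(2*d) (f(d, B) = (242 + d)/(d + d) = (242 + d)/((2*d)) = (242 + d)*(1/(2*d)) = (242 + d)/(2*d))
f(R(g, 8), y)/2526 = ((242 + (11 + 8 - 8))/(2*(11 + 8 - 8)))/2526 = ((1/2)*(242 + 11)/11)*(1/2526) = ((1/2)*(1/11)*253)*(1/2526) = (23/2)*(1/2526) = 23/5052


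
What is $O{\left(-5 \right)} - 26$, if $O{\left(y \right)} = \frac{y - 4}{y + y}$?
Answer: $- \frac{251}{10} \approx -25.1$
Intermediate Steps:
$O{\left(y \right)} = \frac{-4 + y}{2 y}$
$O{\left(-5 \right)} - 26 = \frac{-4 - 5}{2 \left(-5\right)} - 26 = \frac{1}{2} \left(- \frac{1}{5}\right) \left(-9\right) - 26 = \frac{9}{10} - 26 = - \frac{251}{10}$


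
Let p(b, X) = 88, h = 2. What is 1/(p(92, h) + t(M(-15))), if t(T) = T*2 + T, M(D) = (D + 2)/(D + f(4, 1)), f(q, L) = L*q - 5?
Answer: 16/1447 ≈ 0.011057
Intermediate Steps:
f(q, L) = -5 + L*q
M(D) = (2 + D)/(-1 + D) (M(D) = (D + 2)/(D + (-5 + 1*4)) = (2 + D)/(D + (-5 + 4)) = (2 + D)/(D - 1) = (2 + D)/(-1 + D))
t(T) = 3*T (t(T) = 2*T + T = 3*T)
1/(p(92, h) + t(M(-15))) = 1/(88 + 3*((2 - 15)/(-1 - 15))) = 1/(88 + 3*(-13/(-16))) = 1/(88 + 3*(-1/16*(-13))) = 1/(88 + 3*(13/16)) = 1/(88 + 39/16) = 1/(1447/16) = 16/1447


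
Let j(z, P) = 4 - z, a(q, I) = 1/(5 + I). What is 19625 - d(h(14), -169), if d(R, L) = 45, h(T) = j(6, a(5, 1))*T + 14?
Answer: 19580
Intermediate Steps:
h(T) = 14 - 2*T (h(T) = (4 - 1*6)*T + 14 = (4 - 6)*T + 14 = -2*T + 14 = 14 - 2*T)
19625 - d(h(14), -169) = 19625 - 1*45 = 19625 - 45 = 19580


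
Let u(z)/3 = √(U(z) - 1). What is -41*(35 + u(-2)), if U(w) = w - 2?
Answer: -1435 - 123*I*√5 ≈ -1435.0 - 275.04*I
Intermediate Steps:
U(w) = -2 + w
u(z) = 3*√(-3 + z) (u(z) = 3*√((-2 + z) - 1) = 3*√(-3 + z))
-41*(35 + u(-2)) = -41*(35 + 3*√(-3 - 2)) = -41*(35 + 3*√(-5)) = -41*(35 + 3*(I*√5)) = -41*(35 + 3*I*√5) = -1435 - 123*I*√5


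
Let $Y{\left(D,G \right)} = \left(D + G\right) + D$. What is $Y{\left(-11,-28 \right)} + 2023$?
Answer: $1973$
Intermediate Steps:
$Y{\left(D,G \right)} = G + 2 D$
$Y{\left(-11,-28 \right)} + 2023 = \left(-28 + 2 \left(-11\right)\right) + 2023 = \left(-28 - 22\right) + 2023 = -50 + 2023 = 1973$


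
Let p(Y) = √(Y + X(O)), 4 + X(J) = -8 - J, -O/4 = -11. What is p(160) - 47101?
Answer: -47101 + 2*√26 ≈ -47091.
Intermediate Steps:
O = 44 (O = -4*(-11) = 44)
X(J) = -12 - J (X(J) = -4 + (-8 - J) = -12 - J)
p(Y) = √(-56 + Y) (p(Y) = √(Y + (-12 - 1*44)) = √(Y + (-12 - 44)) = √(Y - 56) = √(-56 + Y))
p(160) - 47101 = √(-56 + 160) - 47101 = √104 - 47101 = 2*√26 - 47101 = -47101 + 2*√26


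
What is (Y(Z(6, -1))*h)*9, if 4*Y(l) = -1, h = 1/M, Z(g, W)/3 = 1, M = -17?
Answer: 9/68 ≈ 0.13235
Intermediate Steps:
Z(g, W) = 3 (Z(g, W) = 3*1 = 3)
h = -1/17 (h = 1/(-17) = -1/17 ≈ -0.058824)
Y(l) = -1/4 (Y(l) = (1/4)*(-1) = -1/4)
(Y(Z(6, -1))*h)*9 = -1/4*(-1/17)*9 = (1/68)*9 = 9/68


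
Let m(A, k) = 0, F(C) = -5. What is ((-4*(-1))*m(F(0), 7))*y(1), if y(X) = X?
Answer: 0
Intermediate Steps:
((-4*(-1))*m(F(0), 7))*y(1) = (-4*(-1)*0)*1 = (4*0)*1 = 0*1 = 0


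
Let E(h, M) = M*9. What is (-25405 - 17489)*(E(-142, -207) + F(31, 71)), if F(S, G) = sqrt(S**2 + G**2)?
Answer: 79911522 - 42894*sqrt(6002) ≈ 7.6588e+7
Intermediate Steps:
E(h, M) = 9*M
F(S, G) = sqrt(G**2 + S**2)
(-25405 - 17489)*(E(-142, -207) + F(31, 71)) = (-25405 - 17489)*(9*(-207) + sqrt(71**2 + 31**2)) = -42894*(-1863 + sqrt(5041 + 961)) = -42894*(-1863 + sqrt(6002)) = 79911522 - 42894*sqrt(6002)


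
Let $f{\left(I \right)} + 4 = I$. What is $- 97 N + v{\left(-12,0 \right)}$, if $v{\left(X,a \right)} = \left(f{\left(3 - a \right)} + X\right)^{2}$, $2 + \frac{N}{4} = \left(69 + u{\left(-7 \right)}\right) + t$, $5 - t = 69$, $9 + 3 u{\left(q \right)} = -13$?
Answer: $\frac{5551}{3} \approx 1850.3$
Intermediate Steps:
$f{\left(I \right)} = -4 + I$
$u{\left(q \right)} = - \frac{22}{3}$ ($u{\left(q \right)} = -3 + \frac{1}{3} \left(-13\right) = -3 - \frac{13}{3} = - \frac{22}{3}$)
$t = -64$ ($t = 5 - 69 = -64$)
$N = - \frac{52}{3}$ ($N = -8 + 4 \left(\left(69 - \frac{22}{3}\right) - 64\right) = -8 + 4 \left(\frac{185}{3} - 64\right) = -8 + 4 \left(- \frac{7}{3}\right) = -8 - \frac{28}{3} = - \frac{52}{3} \approx -17.333$)
$v{\left(X,a \right)} = \left(-1 + X - a\right)^{2}$ ($v{\left(X,a \right)} = \left(\left(-4 - \left(-3 + a\right)\right) + X\right)^{2} = \left(\left(-1 - a\right) + X\right)^{2} = \left(-1 + X - a\right)^{2}$)
$- 97 N + v{\left(-12,0 \right)} = \left(-97\right) \left(- \frac{52}{3}\right) + \left(1 + 0 - -12\right)^{2} = \frac{5044}{3} + \left(1 + 0 + 12\right)^{2} = \frac{5044}{3} + 13^{2} = \frac{5044}{3} + 169 = \frac{5551}{3}$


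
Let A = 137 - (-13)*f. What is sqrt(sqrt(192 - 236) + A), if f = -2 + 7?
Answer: sqrt(202 + 2*I*sqrt(11)) ≈ 14.215 + 0.2333*I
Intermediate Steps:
f = 5
A = 202 (A = 137 - (-13)*5 = 137 - 1*(-65) = 137 + 65 = 202)
sqrt(sqrt(192 - 236) + A) = sqrt(sqrt(192 - 236) + 202) = sqrt(sqrt(-44) + 202) = sqrt(2*I*sqrt(11) + 202) = sqrt(202 + 2*I*sqrt(11))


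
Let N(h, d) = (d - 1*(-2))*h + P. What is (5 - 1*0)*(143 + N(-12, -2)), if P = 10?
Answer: 765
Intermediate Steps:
N(h, d) = 10 + h*(2 + d) (N(h, d) = (d - 1*(-2))*h + 10 = (d + 2)*h + 10 = (2 + d)*h + 10 = h*(2 + d) + 10 = 10 + h*(2 + d))
(5 - 1*0)*(143 + N(-12, -2)) = (5 - 1*0)*(143 + (10 + 2*(-12) - 2*(-12))) = (5 + 0)*(143 + (10 - 24 + 24)) = 5*(143 + 10) = 5*153 = 765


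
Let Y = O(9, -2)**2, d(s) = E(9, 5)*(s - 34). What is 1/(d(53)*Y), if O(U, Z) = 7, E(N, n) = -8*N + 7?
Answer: -1/60515 ≈ -1.6525e-5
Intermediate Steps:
E(N, n) = 7 - 8*N
d(s) = 2210 - 65*s (d(s) = (7 - 8*9)*(s - 34) = (7 - 72)*(-34 + s) = -65*(-34 + s) = 2210 - 65*s)
Y = 49 (Y = 7**2 = 49)
1/(d(53)*Y) = 1/((2210 - 65*53)*49) = (1/49)/(2210 - 3445) = (1/49)/(-1235) = -1/1235*1/49 = -1/60515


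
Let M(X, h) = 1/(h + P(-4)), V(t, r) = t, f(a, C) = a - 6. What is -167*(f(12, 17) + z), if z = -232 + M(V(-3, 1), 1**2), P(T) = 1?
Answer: 75317/2 ≈ 37659.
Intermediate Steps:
f(a, C) = -6 + a
M(X, h) = 1/(1 + h) (M(X, h) = 1/(h + 1) = 1/(1 + h))
z = -463/2 (z = -232 + 1/(1 + 1**2) = -232 + 1/(1 + 1) = -232 + 1/2 = -463/2 ≈ -231.50)
-167*(f(12, 17) + z) = -167*((-6 + 12) - 463/2) = -167*(6 - 463/2) = -167*(-451/2) = 75317/2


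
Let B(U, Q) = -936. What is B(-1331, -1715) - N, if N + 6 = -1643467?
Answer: 1642537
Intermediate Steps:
N = -1643473 (N = -6 - 1643467 = -1643473)
B(-1331, -1715) - N = -936 - 1*(-1643473) = -936 + 1643473 = 1642537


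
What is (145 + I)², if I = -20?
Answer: 15625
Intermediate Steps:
(145 + I)² = (145 - 20)² = 125² = 15625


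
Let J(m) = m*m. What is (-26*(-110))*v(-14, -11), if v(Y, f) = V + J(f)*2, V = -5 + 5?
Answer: 692120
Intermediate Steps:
J(m) = m**2
V = 0
v(Y, f) = 2*f**2 (v(Y, f) = 0 + f**2*2 = 0 + 2*f**2 = 2*f**2)
(-26*(-110))*v(-14, -11) = (-26*(-110))*(2*(-11)**2) = 2860*(2*121) = 2860*242 = 692120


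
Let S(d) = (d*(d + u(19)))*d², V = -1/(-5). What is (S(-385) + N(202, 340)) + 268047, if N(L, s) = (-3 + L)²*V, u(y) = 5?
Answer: 108427967336/5 ≈ 2.1686e+10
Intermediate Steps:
V = ⅕ (V = -1*(-⅕) = ⅕ ≈ 0.20000)
N(L, s) = (-3 + L)²/5 (N(L, s) = (-3 + L)²*(⅕) = (-3 + L)²/5)
S(d) = d³*(5 + d) (S(d) = (d*(d + 5))*d² = (d*(5 + d))*d² = d³*(5 + d))
(S(-385) + N(202, 340)) + 268047 = ((-385)³*(5 - 385) + (-3 + 202)²/5) + 268047 = (-57066625*(-380) + (⅕)*199²) + 268047 = (21685317500 + (⅕)*39601) + 268047 = (21685317500 + 39601/5) + 268047 = 108426627101/5 + 268047 = 108427967336/5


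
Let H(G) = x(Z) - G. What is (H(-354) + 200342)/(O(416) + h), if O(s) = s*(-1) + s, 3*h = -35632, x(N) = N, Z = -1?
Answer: -602085/35632 ≈ -16.897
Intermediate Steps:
H(G) = -1 - G
h = -35632/3 (h = (⅓)*(-35632) = -35632/3 ≈ -11877.)
O(s) = 0 (O(s) = -s + s = 0)
(H(-354) + 200342)/(O(416) + h) = ((-1 - 1*(-354)) + 200342)/(0 - 35632/3) = ((-1 + 354) + 200342)/(-35632/3) = (353 + 200342)*(-3/35632) = 200695*(-3/35632) = -602085/35632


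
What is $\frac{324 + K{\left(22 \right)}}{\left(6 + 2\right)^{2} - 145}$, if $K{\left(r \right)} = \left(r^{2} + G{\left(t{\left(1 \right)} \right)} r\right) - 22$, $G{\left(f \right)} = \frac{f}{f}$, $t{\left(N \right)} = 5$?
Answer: $- \frac{808}{81} \approx -9.9753$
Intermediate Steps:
$G{\left(f \right)} = 1$
$K{\left(r \right)} = -22 + r + r^{2}$ ($K{\left(r \right)} = \left(r^{2} + 1 r\right) - 22 = \left(r^{2} + r\right) - 22 = \left(r + r^{2}\right) - 22 = -22 + r + r^{2}$)
$\frac{324 + K{\left(22 \right)}}{\left(6 + 2\right)^{2} - 145} = \frac{324 + \left(-22 + 22 + 22^{2}\right)}{\left(6 + 2\right)^{2} - 145} = \frac{324 + \left(-22 + 22 + 484\right)}{8^{2} - 145} = \frac{324 + 484}{64 - 145} = \frac{808}{-81} = 808 \left(- \frac{1}{81}\right) = - \frac{808}{81}$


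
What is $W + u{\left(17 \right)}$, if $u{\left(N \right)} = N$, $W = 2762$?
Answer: $2779$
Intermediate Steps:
$W + u{\left(17 \right)} = 2762 + 17 = 2779$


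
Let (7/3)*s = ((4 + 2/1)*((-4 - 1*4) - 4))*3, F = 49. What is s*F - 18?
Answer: -4554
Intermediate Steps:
s = -648/7 (s = 3*(((4 + 2/1)*((-4 - 1*4) - 4))*3)/7 = 3*(((4 + 2*1)*((-4 - 4) - 4))*3)/7 = 3*(((4 + 2)*(-8 - 4))*3)/7 = 3*((6*(-12))*3)/7 = 3*(-72*3)/7 = (3/7)*(-216) = -648/7 ≈ -92.571)
s*F - 18 = -648/7*49 - 18 = -4536 - 18 = -4554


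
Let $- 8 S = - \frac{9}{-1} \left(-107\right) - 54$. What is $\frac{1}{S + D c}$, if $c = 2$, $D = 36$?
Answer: $\frac{8}{1593} \approx 0.005022$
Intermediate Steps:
$S = \frac{1017}{8}$ ($S = - \frac{- \frac{9}{-1} \left(-107\right) - 54}{8} = - \frac{\left(-9\right) \left(-1\right) \left(-107\right) - 54}{8} = - \frac{9 \left(-107\right) - 54}{8} = - \frac{-963 - 54}{8} = \left(- \frac{1}{8}\right) \left(-1017\right) = \frac{1017}{8} \approx 127.13$)
$\frac{1}{S + D c} = \frac{1}{\frac{1017}{8} + 36 \cdot 2} = \frac{1}{\frac{1017}{8} + 72} = \frac{1}{\frac{1593}{8}} = \frac{8}{1593}$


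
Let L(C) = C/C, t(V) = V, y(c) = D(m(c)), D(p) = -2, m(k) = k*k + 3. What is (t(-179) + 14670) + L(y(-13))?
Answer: 14492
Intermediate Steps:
m(k) = 3 + k**2 (m(k) = k**2 + 3 = 3 + k**2)
y(c) = -2
L(C) = 1
(t(-179) + 14670) + L(y(-13)) = (-179 + 14670) + 1 = 14491 + 1 = 14492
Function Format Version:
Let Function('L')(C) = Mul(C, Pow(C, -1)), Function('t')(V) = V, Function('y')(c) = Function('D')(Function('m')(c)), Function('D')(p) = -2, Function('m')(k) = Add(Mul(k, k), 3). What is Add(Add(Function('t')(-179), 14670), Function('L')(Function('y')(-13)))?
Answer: 14492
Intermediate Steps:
Function('m')(k) = Add(3, Pow(k, 2)) (Function('m')(k) = Add(Pow(k, 2), 3) = Add(3, Pow(k, 2)))
Function('y')(c) = -2
Function('L')(C) = 1
Add(Add(Function('t')(-179), 14670), Function('L')(Function('y')(-13))) = Add(Add(-179, 14670), 1) = Add(14491, 1) = 14492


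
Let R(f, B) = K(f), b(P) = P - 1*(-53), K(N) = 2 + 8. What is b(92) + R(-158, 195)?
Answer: 155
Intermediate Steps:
K(N) = 10
b(P) = 53 + P (b(P) = P + 53 = 53 + P)
R(f, B) = 10
b(92) + R(-158, 195) = (53 + 92) + 10 = 145 + 10 = 155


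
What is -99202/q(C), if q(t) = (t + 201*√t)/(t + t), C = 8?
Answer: 1587232/40393 - 79758408*√2/40393 ≈ -2753.2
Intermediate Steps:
q(t) = (t + 201*√t)/(2*t) (q(t) = (t + 201*√t)/((2*t)) = (t + 201*√t)*(1/(2*t)) = (t + 201*√t)/(2*t))
-99202/q(C) = -99202/(½ + 201/(2*√8)) = -99202/(½ + 201*(√2/4)/2) = -99202/(½ + 201*√2/8)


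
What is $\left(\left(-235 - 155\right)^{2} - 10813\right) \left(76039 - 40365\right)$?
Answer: $5040272438$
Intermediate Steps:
$\left(\left(-235 - 155\right)^{2} - 10813\right) \left(76039 - 40365\right) = \left(\left(-390\right)^{2} - 10813\right) 35674 = \left(152100 - 10813\right) 35674 = 141287 \cdot 35674 = 5040272438$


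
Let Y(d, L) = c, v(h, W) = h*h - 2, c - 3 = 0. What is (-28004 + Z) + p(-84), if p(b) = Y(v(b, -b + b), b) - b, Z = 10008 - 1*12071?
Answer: -29980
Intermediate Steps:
Z = -2063 (Z = 10008 - 12071 = -2063)
c = 3 (c = 3 + 0 = 3)
v(h, W) = -2 + h² (v(h, W) = h² - 2 = -2 + h²)
Y(d, L) = 3
p(b) = 3 - b
(-28004 + Z) + p(-84) = (-28004 - 2063) + (3 - 1*(-84)) = -30067 + (3 + 84) = -30067 + 87 = -29980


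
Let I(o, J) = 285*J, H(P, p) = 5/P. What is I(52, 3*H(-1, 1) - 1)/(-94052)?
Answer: 1140/23513 ≈ 0.048484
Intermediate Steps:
I(52, 3*H(-1, 1) - 1)/(-94052) = (285*(3*(5/(-1)) - 1))/(-94052) = (285*(3*(5*(-1)) - 1))*(-1/94052) = (285*(3*(-5) - 1))*(-1/94052) = (285*(-15 - 1))*(-1/94052) = (285*(-16))*(-1/94052) = -4560*(-1/94052) = 1140/23513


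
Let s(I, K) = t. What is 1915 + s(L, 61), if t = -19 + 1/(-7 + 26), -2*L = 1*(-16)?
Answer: 36025/19 ≈ 1896.1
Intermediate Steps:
L = 8 (L = -(-16)/2 = -½*(-16) = 8)
t = -360/19 (t = -19 + 1/19 = -360/19 ≈ -18.947)
s(I, K) = -360/19
1915 + s(L, 61) = 1915 - 360/19 = 36025/19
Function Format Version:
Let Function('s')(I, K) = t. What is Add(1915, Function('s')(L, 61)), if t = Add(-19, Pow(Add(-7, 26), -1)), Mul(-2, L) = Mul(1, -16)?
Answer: Rational(36025, 19) ≈ 1896.1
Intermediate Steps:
L = 8 (L = Mul(Rational(-1, 2), Mul(1, -16)) = Mul(Rational(-1, 2), -16) = 8)
t = Rational(-360, 19) (t = Add(-19, Pow(19, -1)) = Add(-19, Rational(1, 19)) = Rational(-360, 19) ≈ -18.947)
Function('s')(I, K) = Rational(-360, 19)
Add(1915, Function('s')(L, 61)) = Add(1915, Rational(-360, 19)) = Rational(36025, 19)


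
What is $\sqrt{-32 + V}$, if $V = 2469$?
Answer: $\sqrt{2437} \approx 49.366$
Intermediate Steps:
$\sqrt{-32 + V} = \sqrt{-32 + 2469} = \sqrt{2437}$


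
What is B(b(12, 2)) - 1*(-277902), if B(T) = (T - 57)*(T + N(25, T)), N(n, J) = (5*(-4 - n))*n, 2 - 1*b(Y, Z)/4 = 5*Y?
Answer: 1392575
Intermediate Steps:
b(Y, Z) = 8 - 20*Y
N(n, J) = n*(-20 - 5*n) (N(n, J) = (-20 - 5*n)*n = n*(-20 - 5*n))
B(T) = (-3625 + T)*(-57 + T) (B(T) = (T - 57)*(T - 5*25*(4 + 25)) = (-57 + T)*(T - 5*25*29) = (-57 + T)*(T - 3625) = (-57 + T)*(-3625 + T) = (-3625 + T)*(-57 + T))
B(b(12, 2)) - 1*(-277902) = (206625 + (8 - 20*12)² - 3682*(8 - 20*12)) - 1*(-277902) = (206625 + (8 - 240)² - 3682*(8 - 240)) + 277902 = (206625 + (-232)² - 3682*(-232)) + 277902 = (206625 + 53824 + 854224) + 277902 = 1114673 + 277902 = 1392575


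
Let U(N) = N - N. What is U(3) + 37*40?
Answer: 1480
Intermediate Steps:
U(N) = 0
U(3) + 37*40 = 0 + 37*40 = 0 + 1480 = 1480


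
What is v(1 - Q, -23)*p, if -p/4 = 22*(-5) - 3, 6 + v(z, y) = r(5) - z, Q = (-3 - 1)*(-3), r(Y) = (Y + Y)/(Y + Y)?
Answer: 2712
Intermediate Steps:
r(Y) = 1 (r(Y) = (2*Y)/((2*Y)) = (2*Y)*(1/(2*Y)) = 1)
Q = 12 (Q = -4*(-3) = 12)
v(z, y) = -5 - z (v(z, y) = -6 + (1 - z) = -5 - z)
p = 452 (p = -4*(22*(-5) - 3) = -4*(-110 - 3) = -4*(-113) = 452)
v(1 - Q, -23)*p = (-5 - (1 - 1*12))*452 = (-5 - (1 - 12))*452 = (-5 - 1*(-11))*452 = (-5 + 11)*452 = 6*452 = 2712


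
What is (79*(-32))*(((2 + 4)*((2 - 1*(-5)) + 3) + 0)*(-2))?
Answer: 303360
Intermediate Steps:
(79*(-32))*(((2 + 4)*((2 - 1*(-5)) + 3) + 0)*(-2)) = -2528*(6*((2 + 5) + 3) + 0)*(-2) = -2528*(6*(7 + 3) + 0)*(-2) = -2528*(6*10 + 0)*(-2) = -2528*(60 + 0)*(-2) = -151680*(-2) = -2528*(-120) = 303360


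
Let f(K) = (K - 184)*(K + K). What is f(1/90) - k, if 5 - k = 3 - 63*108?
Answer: -27580859/4050 ≈ -6810.1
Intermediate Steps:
f(K) = 2*K*(-184 + K) (f(K) = (-184 + K)*(2*K) = 2*K*(-184 + K))
k = 6806 (k = 5 - (3 - 63*108) = 5 - (3 - 6804) = 5 - 1*(-6801) = 5 + 6801 = 6806)
f(1/90) - k = 2*(-184 + 1/90)/90 - 1*6806 = 2*(1/90)*(-184 + 1/90) - 6806 = 2*(1/90)*(-16559/90) - 6806 = -16559/4050 - 6806 = -27580859/4050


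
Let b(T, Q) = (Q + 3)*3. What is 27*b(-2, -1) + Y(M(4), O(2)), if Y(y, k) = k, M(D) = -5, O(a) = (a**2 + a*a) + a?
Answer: 172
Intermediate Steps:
O(a) = a + 2*a**2 (O(a) = (a**2 + a**2) + a = 2*a**2 + a = a + 2*a**2)
b(T, Q) = 9 + 3*Q (b(T, Q) = (3 + Q)*3 = 9 + 3*Q)
27*b(-2, -1) + Y(M(4), O(2)) = 27*(9 + 3*(-1)) + 2*(1 + 2*2) = 27*(9 - 3) + 2*(1 + 4) = 27*6 + 2*5 = 162 + 10 = 172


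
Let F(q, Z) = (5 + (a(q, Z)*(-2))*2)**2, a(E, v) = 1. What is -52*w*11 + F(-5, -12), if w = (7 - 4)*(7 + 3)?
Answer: -17159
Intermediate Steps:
w = 30 (w = 3*10 = 30)
F(q, Z) = 1 (F(q, Z) = (5 + (1*(-2))*2)**2 = (5 - 2*2)**2 = (5 - 4)**2 = 1**2 = 1)
-52*w*11 + F(-5, -12) = -1560*11 + 1 = -52*330 + 1 = -17160 + 1 = -17159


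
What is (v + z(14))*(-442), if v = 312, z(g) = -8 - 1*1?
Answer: -133926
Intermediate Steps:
z(g) = -9 (z(g) = -8 - 1 = -9)
(v + z(14))*(-442) = (312 - 9)*(-442) = 303*(-442) = -133926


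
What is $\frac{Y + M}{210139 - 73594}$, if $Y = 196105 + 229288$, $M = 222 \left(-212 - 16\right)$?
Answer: $\frac{374777}{136545} \approx 2.7447$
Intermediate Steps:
$M = -50616$ ($M = 222 \left(-228\right) = -50616$)
$Y = 425393$
$\frac{Y + M}{210139 - 73594} = \frac{425393 - 50616}{210139 - 73594} = \frac{374777}{136545}$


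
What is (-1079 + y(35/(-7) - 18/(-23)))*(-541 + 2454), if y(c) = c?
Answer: -47660482/23 ≈ -2.0722e+6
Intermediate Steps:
(-1079 + y(35/(-7) - 18/(-23)))*(-541 + 2454) = (-1079 + (35/(-7) - 18/(-23)))*(-541 + 2454) = (-1079 + (35*(-⅐) - 18*(-1/23)))*1913 = (-1079 + (-5 + 18/23))*1913 = (-1079 - 97/23)*1913 = -24914/23*1913 = -47660482/23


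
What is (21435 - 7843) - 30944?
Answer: -17352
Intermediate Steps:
(21435 - 7843) - 30944 = 13592 - 30944 = -17352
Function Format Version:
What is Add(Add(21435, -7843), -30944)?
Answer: -17352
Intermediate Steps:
Add(Add(21435, -7843), -30944) = Add(13592, -30944) = -17352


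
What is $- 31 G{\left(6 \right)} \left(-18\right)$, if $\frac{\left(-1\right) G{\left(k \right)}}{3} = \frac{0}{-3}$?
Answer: $0$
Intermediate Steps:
$G{\left(k \right)} = 0$ ($G{\left(k \right)} = - 3 \frac{0}{-3} = - 3 \cdot 0 \left(- \frac{1}{3}\right) = \left(-3\right) 0 = 0$)
$- 31 G{\left(6 \right)} \left(-18\right) = \left(-31\right) 0 \left(-18\right) = 0 \left(-18\right) = 0$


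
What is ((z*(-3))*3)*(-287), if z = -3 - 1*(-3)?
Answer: 0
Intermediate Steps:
z = 0 (z = -3 + 3 = 0)
((z*(-3))*3)*(-287) = ((0*(-3))*3)*(-287) = (0*3)*(-287) = 0*(-287) = 0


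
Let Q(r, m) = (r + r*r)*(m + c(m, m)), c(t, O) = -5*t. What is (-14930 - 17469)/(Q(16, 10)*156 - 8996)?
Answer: 32399/1706276 ≈ 0.018988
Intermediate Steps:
Q(r, m) = -4*m*(r + r²) (Q(r, m) = (r + r*r)*(m - 5*m) = (r + r²)*(-4*m) = -4*m*(r + r²))
(-14930 - 17469)/(Q(16, 10)*156 - 8996) = (-14930 - 17469)/((4*10*16*(-1 - 1*16))*156 - 8996) = -32399/((4*10*16*(-1 - 16))*156 - 8996) = -32399/((4*10*16*(-17))*156 - 8996) = -32399/(-10880*156 - 8996) = -32399/(-1697280 - 8996) = -32399/(-1706276) = -32399*(-1/1706276) = 32399/1706276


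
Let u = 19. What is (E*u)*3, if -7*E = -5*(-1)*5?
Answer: -1425/7 ≈ -203.57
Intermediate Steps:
E = -25/7 (E = -(-5*(-1))*5/7 = -5*5/7 = -1/7*25 = -25/7 ≈ -3.5714)
(E*u)*3 = -25/7*19*3 = -475/7*3 = -1425/7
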